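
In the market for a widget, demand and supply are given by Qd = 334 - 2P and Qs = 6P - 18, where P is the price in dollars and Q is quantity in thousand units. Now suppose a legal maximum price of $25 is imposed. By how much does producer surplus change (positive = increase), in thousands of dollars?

In a free market, 334 - 2P = 6P - 18 gives the equilibrium P* = 44, Q* = 246.
Because the ceiling (25) lies below the market-clearing price, it is binding.
At P = 25: Qd = 334 - 2·25 = 284 and Qs = 6·25 - 18 = 132.
Producer surplus without the control is ½ · (44 - 3) · 246 = 5043.
With the ceiling, producers sell 132 units at 25, so PS = ½ · (25 - 3) · 132 = 1452.
Change in producer surplus = 1452 - 5043 = -3591.

-3591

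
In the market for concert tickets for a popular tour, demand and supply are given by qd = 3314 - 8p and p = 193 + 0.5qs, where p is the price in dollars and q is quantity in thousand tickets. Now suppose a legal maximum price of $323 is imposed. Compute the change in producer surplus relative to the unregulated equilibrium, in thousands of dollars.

-14429

Rearranging supply gives qs = 2p - 386. Setting quantity demanded equal to quantity supplied, 3314 - 8p = 2p - 386, gives p* = 370 and q* = 354.
Because the ceiling (323) lies below the market-clearing price, it is binding.
At p = 323: qd = 3314 - 8·323 = 730 and qs = 2·323 - 386 = 260.
Producer surplus without the control is ½ · (370 - 193) · 354 = 31329.
With the ceiling, producers sell 260 units at 323, so PS = ½ · (323 - 193) · 260 = 16900.
Change in producer surplus = 16900 - 31329 = -14429.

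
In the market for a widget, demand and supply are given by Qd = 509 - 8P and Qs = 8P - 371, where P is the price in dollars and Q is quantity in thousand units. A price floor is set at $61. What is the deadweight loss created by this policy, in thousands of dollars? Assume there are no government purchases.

Equilibrium: 509 - 8P = 8P - 371, so 880 = 16P and P* = 55, Q* = 69.
The floor of 61 is above the equilibrium price 55, so it binds.
At P = 61: Qd = 509 - 8·61 = 21 and Qs = 8·61 - 371 = 117.
Quantity traded falls to 21. At Q = 21 the demand price is (509 - 21)/8 = 61 and the supply price is (371 + 21)/8 = 49.
Deadweight loss = ½ · (61 - 49) · (69 - 21) = ½ · 12 · 48 = 288.

288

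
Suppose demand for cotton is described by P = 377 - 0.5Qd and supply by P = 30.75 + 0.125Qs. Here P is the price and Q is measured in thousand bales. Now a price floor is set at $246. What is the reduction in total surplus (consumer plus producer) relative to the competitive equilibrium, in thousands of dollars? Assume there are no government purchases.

26645

Rearranging demand gives Qd = 754 - 2P; rearranging supply gives Qs = 8P - 246. In a free market, 754 - 2P = 8P - 246 gives the equilibrium P* = 100, Q* = 554.
Because the floor (246) lies above the market-clearing price, it is binding.
At P = 246: Qd = 754 - 2·246 = 262 and Qs = 8·246 - 246 = 1722.
Quantity traded falls to 262. At Q = 262 the demand price is (754 - 262)/2 = 246 and the supply price is (246 + 262)/8 = 63.5.
Deadweight loss = ½ · (246 - 63.5) · (554 - 262) = ½ · 182.5 · 292 = 26645.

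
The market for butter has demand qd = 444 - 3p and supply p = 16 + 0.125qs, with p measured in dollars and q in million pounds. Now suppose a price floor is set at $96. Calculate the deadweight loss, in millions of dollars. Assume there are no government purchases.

3993

Rearranging supply gives qs = 8p - 128. Setting quantity demanded equal to quantity supplied, 444 - 3p = 8p - 128, gives p* = 52 and q* = 288.
Because the floor (96) lies above the market-clearing price, it is binding.
At p = 96: qd = 444 - 3·96 = 156 and qs = 8·96 - 128 = 640.
Quantity traded falls to 156. At q = 156 the demand price is (444 - 156)/3 = 96 and the supply price is (128 + 156)/8 = 35.5.
Deadweight loss = ½ · (96 - 35.5) · (288 - 156) = ½ · 60.5 · 132 = 3993.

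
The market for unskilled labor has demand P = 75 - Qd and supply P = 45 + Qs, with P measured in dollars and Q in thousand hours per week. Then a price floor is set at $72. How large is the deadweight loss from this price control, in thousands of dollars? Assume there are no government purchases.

Rearranging demand gives Qd = 75 - P; rearranging supply gives Qs = P - 45. Setting quantity demanded equal to quantity supplied, 75 - P = P - 45, gives P* = 60 and Q* = 15.
The floor of 72 is above the equilibrium price 60, so it binds.
At P = 72: Qd = 75 - 72 = 3 and Qs = 72 - 45 = 27.
Quantity traded falls to 3. At Q = 3 the demand price is 75 - 3 = 72 and the supply price is 45 + 3 = 48.
Deadweight loss = ½ · (72 - 48) · (15 - 3) = ½ · 24 · 12 = 144.

144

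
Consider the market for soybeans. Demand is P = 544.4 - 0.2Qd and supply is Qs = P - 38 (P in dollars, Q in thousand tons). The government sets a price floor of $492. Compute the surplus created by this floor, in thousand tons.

192

Rearranging demand gives Qd = 2722 - 5P. Without the control the market clears where 2722 - 5P = P - 38, i.e. P* = 460 and Q* = 422.
Since 492 > 460, the floor is binding.
At P = 492: Qd = 2722 - 5·492 = 262 and Qs = 492 - 38 = 454.
Surplus = Qs - Qd = 454 - 262 = 192.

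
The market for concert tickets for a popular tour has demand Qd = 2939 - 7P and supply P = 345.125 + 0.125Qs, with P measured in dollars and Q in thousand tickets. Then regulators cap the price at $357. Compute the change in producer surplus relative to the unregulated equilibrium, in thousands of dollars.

Rearranging supply gives Qs = 8P - 2761. Setting quantity demanded equal to quantity supplied, 2939 - 7P = 8P - 2761, gives P* = 380 and Q* = 279.
The ceiling of 357 is below the equilibrium price 380, so it binds.
At P = 357: Qd = 2939 - 7·357 = 440 and Qs = 8·357 - 2761 = 95.
Producer surplus without the control is ½ · (380 - 345.125) · 279 = 4865.0625.
With the ceiling, producers sell 95 units at 357, so PS = ½ · (357 - 345.125) · 95 = 564.0625.
Change in producer surplus = 564.0625 - 4865.0625 = -4301.

-4301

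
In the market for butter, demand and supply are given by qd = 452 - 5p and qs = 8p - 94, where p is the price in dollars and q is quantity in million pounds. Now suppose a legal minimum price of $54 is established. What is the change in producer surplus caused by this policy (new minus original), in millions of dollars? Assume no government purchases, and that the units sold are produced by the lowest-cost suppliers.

Setting quantity demanded equal to quantity supplied, 452 - 5p = 8p - 94, gives p* = 42 and q* = 242.
The floor of 54 is above the equilibrium price 42, so it binds.
At p = 54: qd = 452 - 5·54 = 182 and qs = 8·54 - 94 = 338.
Producer surplus without the control is ½ · (42 - 11.75) · 242 = 3660.25.
With the floor, 182 units are sold at 54. The supply price at q = 182 is 34.5, so PS = ½ · [(54 - 11.75) + (54 - 34.5)] · 182 = 5619.25.
Change in producer surplus = 5619.25 - 3660.25 = 1959.

1959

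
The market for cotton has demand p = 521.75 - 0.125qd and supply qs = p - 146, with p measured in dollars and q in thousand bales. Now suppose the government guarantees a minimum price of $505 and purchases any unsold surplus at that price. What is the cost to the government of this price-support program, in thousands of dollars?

Rearranging demand gives qd = 4174 - 8p. Setting quantity demanded equal to quantity supplied, 4174 - 8p = p - 146, gives p* = 480 and q* = 334.
Because the floor (505) lies above the market-clearing price, it is binding.
At p = 505: qd = 4174 - 8·505 = 134 and qs = 505 - 146 = 359.
Surplus = qs - qd = 225.
Government expenditure = surplus × support price = 225 × 505 = 113625.

113625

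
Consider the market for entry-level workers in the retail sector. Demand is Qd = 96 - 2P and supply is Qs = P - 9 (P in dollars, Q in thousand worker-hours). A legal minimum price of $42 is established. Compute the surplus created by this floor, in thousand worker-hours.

Equilibrium: 96 - 2P = P - 9, so 105 = 3P and P* = 35, Q* = 26.
Since 42 > 35, the floor is binding.
At P = 42: Qd = 96 - 2·42 = 12 and Qs = 42 - 9 = 33.
Surplus = Qs - Qd = 33 - 12 = 21.

21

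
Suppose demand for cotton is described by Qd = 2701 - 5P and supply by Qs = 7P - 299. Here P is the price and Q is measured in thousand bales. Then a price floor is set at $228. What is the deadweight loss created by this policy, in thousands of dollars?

0

Equilibrium: 2701 - 5P = 7P - 299, so 3000 = 12P and P* = 250, Q* = 1451.
The floor of 228 is below the equilibrium price 250, so it is not binding; the market clears at P* = 250, Q* = 1451.
Since the control does not bind, no trades are prevented and deadweight loss is zero.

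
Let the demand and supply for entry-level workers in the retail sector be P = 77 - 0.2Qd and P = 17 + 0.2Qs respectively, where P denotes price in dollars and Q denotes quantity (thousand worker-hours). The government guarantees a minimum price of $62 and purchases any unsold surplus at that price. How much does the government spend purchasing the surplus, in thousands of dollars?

Rearranging demand gives Qd = 385 - 5P; rearranging supply gives Qs = 5P - 85. Setting quantity demanded equal to quantity supplied, 385 - 5P = 5P - 85, gives P* = 47 and Q* = 150.
Since 62 > 47, the floor is binding.
At P = 62: Qd = 385 - 5·62 = 75 and Qs = 5·62 - 85 = 225.
Surplus = Qs - Qd = 150.
Government expenditure = surplus × support price = 150 × 62 = 9300.

9300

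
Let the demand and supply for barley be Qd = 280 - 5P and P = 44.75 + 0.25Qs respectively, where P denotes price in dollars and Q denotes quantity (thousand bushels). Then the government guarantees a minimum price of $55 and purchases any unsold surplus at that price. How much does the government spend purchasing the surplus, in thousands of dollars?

Rearranging supply gives Qs = 4P - 179. Without the control the market clears where 280 - 5P = 4P - 179, i.e. P* = 51 and Q* = 25.
Because the floor (55) lies above the market-clearing price, it is binding.
At P = 55: Qd = 280 - 5·55 = 5 and Qs = 4·55 - 179 = 41.
Surplus = Qs - Qd = 36.
Government expenditure = surplus × support price = 36 × 55 = 1980.

1980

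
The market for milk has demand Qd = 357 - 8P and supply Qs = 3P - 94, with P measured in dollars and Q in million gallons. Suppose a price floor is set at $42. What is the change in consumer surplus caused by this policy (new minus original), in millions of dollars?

Setting quantity demanded equal to quantity supplied, 357 - 8P = 3P - 94, gives P* = 41 and Q* = 29.
Because the floor (42) lies above the market-clearing price, it is binding.
At P = 42: Qd = 357 - 8·42 = 21 and Qs = 3·42 - 94 = 32.
Consumer surplus without the control is ½ · (44.625 - 41) · 29 = 52.5625.
With the floor, consumers buy 21 units at 42, so CS = ½ · (44.625 - 42) · 21 = 27.5625.
Change in consumer surplus = 27.5625 - 52.5625 = -25.

-25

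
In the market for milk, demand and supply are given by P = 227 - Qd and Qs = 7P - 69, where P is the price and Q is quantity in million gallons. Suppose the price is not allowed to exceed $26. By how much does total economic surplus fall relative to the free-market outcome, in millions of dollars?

Rearranging demand gives Qd = 227 - P. Setting quantity demanded equal to quantity supplied, 227 - P = 7P - 69, gives P* = 37 and Q* = 190.
Since 26 < 37, the ceiling is binding.
At P = 26: Qd = 227 - 26 = 201 and Qs = 7·26 - 69 = 113.
Quantity traded falls to 113. At Q = 113 the demand price is 227 - 113 = 114 and the supply price is (69 + 113)/7 = 26.
Deadweight loss = ½ · (114 - 26) · (190 - 113) = ½ · 88 · 77 = 3388.

3388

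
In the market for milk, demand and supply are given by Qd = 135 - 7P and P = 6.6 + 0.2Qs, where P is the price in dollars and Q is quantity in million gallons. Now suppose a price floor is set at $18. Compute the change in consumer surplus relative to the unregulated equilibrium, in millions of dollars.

Rearranging supply gives Qs = 5P - 33. Setting quantity demanded equal to quantity supplied, 135 - 7P = 5P - 33, gives P* = 14 and Q* = 37.
The floor of 18 is above the equilibrium price 14, so it binds.
At P = 18: Qd = 135 - 7·18 = 9 and Qs = 5·18 - 33 = 57.
Consumer surplus without the control is ½ · (135/7 - 14) · 37 = 1369/14.
With the floor, consumers buy 9 units at 18, so CS = ½ · (135/7 - 18) · 9 = 81/14.
Change in consumer surplus = 81/14 - 1369/14 = -92.

-92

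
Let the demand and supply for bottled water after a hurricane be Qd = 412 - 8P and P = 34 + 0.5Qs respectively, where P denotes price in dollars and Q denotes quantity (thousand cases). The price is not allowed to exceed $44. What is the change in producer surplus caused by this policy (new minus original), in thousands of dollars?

-96

Rearranging supply gives Qs = 2P - 68. In a free market, 412 - 8P = 2P - 68 gives the equilibrium P* = 48, Q* = 28.
Since 44 < 48, the ceiling is binding.
At P = 44: Qd = 412 - 8·44 = 60 and Qs = 2·44 - 68 = 20.
Producer surplus without the control is ½ · (48 - 34) · 28 = 196.
With the ceiling, producers sell 20 units at 44, so PS = ½ · (44 - 34) · 20 = 100.
Change in producer surplus = 100 - 196 = -96.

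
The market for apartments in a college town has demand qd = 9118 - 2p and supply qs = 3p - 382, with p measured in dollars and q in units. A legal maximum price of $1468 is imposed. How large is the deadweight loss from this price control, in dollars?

699840

Without the control the market clears where 9118 - 2p = 3p - 382, i.e. p* = 1900 and q* = 5318.
Since 1468 < 1900, the ceiling is binding.
At p = 1468: qd = 9118 - 2·1468 = 6182 and qs = 3·1468 - 382 = 4022.
Quantity traded falls to 4022. At q = 4022 the demand price is (9118 - 4022)/2 = 2548 and the supply price is (382 + 4022)/3 = 1468.
Deadweight loss = ½ · (2548 - 1468) · (5318 - 4022) = ½ · 1080 · 1296 = 699840.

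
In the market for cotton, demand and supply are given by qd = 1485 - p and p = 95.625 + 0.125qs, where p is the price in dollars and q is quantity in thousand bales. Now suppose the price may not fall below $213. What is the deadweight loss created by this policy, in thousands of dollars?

0

Rearranging supply gives qs = 8p - 765. Without the control the market clears where 1485 - p = 8p - 765, i.e. p* = 250 and q* = 1235.
The floor of 213 is below the equilibrium price 250, so it is not binding; the market clears at p* = 250, q* = 1235.
Since the control does not bind, no trades are prevented and deadweight loss is zero.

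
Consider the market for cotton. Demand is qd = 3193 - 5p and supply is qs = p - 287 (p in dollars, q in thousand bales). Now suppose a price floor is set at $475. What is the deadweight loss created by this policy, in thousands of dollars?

0

Equilibrium: 3193 - 5p = p - 287, so 3480 = 6p and p* = 580, q* = 293.
Since 475 is below p* = 580, the floor does not bind and the free-market outcome prevails.
Since the control does not bind, no trades are prevented and deadweight loss is zero.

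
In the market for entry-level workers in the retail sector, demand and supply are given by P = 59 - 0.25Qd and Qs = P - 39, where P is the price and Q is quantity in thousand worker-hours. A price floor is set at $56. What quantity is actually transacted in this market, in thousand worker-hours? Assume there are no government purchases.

Rearranging demand gives Qd = 236 - 4P. Without the control the market clears where 236 - 4P = P - 39, i.e. P* = 55 and Q* = 16.
Since 56 > 55, the floor is binding.
At P = 56: Qd = 236 - 4·56 = 12 and Qs = 56 - 39 = 17.
The quantity actually transacted is the short side, demand: 12.

12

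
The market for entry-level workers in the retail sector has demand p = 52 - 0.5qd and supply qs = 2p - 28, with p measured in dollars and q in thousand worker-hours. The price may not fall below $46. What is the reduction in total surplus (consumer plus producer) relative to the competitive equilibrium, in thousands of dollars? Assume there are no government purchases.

338

Rearranging demand gives qd = 104 - 2p. Equilibrium: 104 - 2p = 2p - 28, so 132 = 4p and p* = 33, q* = 38.
Since 46 > 33, the floor is binding.
At p = 46: qd = 104 - 2·46 = 12 and qs = 2·46 - 28 = 64.
Quantity traded falls to 12. At q = 12 the demand price is (104 - 12)/2 = 46 and the supply price is (28 + 12)/2 = 20.
Deadweight loss = ½ · (46 - 20) · (38 - 12) = ½ · 26 · 26 = 338.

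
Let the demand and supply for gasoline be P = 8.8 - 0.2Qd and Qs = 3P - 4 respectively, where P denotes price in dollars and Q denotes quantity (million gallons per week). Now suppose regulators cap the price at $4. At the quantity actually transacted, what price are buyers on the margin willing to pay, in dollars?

7.2

Rearranging demand gives Qd = 44 - 5P. Setting quantity demanded equal to quantity supplied, 44 - 5P = 3P - 4, gives P* = 6 and Q* = 14.
Since 4 < 6, the ceiling is binding.
At P = 4: Qd = 44 - 5·4 = 24 and Qs = 3·4 - 4 = 8.
Only 8 units reach the market. On the demand curve, the marginal buyer's willingness to pay at Q = 8 is (44 - 8)/5 = 7.2.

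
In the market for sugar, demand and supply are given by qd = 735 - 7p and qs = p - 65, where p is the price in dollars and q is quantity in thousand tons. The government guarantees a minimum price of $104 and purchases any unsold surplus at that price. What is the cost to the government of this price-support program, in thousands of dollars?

Equilibrium: 735 - 7p = p - 65, so 800 = 8p and p* = 100, q* = 35.
Because the floor (104) lies above the market-clearing price, it is binding.
At p = 104: qd = 735 - 7·104 = 7 and qs = 104 - 65 = 39.
Surplus = qs - qd = 32.
Government expenditure = surplus × support price = 32 × 104 = 3328.

3328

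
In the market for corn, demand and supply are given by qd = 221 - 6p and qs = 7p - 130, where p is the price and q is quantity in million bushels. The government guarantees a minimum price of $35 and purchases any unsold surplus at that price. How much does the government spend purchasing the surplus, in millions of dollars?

3640

In a free market, 221 - 6p = 7p - 130 gives the equilibrium p* = 27, q* = 59.
Because the floor (35) lies above the market-clearing price, it is binding.
At p = 35: qd = 221 - 6·35 = 11 and qs = 7·35 - 130 = 115.
Surplus = qs - qd = 104.
Government expenditure = surplus × support price = 104 × 35 = 3640.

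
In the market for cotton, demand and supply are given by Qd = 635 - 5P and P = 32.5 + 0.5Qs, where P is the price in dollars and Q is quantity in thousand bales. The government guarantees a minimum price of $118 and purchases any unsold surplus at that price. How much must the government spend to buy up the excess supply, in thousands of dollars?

Rearranging supply gives Qs = 2P - 65. Setting quantity demanded equal to quantity supplied, 635 - 5P = 2P - 65, gives P* = 100 and Q* = 135.
Because the floor (118) lies above the market-clearing price, it is binding.
At P = 118: Qd = 635 - 5·118 = 45 and Qs = 2·118 - 65 = 171.
Surplus = Qs - Qd = 126.
Government expenditure = surplus × support price = 126 × 118 = 14868.

14868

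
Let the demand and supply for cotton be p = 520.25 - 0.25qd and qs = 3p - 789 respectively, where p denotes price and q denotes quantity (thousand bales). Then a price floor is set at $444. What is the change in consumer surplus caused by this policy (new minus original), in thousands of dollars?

Rearranging demand gives qd = 2081 - 4p. In a free market, 2081 - 4p = 3p - 789 gives the equilibrium p* = 410, q* = 441.
Since 444 > 410, the floor is binding.
At p = 444: qd = 2081 - 4·444 = 305 and qs = 3·444 - 789 = 543.
Consumer surplus without the control is ½ · (520.25 - 410) · 441 = 24310.125.
With the floor, consumers buy 305 units at 444, so CS = ½ · (520.25 - 444) · 305 = 11628.125.
Change in consumer surplus = 11628.125 - 24310.125 = -12682.

-12682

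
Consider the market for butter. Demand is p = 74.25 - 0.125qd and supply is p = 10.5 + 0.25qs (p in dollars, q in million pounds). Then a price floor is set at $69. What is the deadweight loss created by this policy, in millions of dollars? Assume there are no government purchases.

Rearranging demand gives qd = 594 - 8p; rearranging supply gives qs = 4p - 42. Equilibrium: 594 - 8p = 4p - 42, so 636 = 12p and p* = 53, q* = 170.
Since 69 > 53, the floor is binding.
At p = 69: qd = 594 - 8·69 = 42 and qs = 4·69 - 42 = 234.
Quantity traded falls to 42. At q = 42 the demand price is (594 - 42)/8 = 69 and the supply price is (42 + 42)/4 = 21.
Deadweight loss = ½ · (69 - 21) · (170 - 42) = ½ · 48 · 128 = 3072.

3072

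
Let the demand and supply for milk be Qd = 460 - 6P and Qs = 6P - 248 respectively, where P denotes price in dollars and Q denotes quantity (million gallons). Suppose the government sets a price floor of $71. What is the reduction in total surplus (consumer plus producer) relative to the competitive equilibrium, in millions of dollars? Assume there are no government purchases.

864

Setting quantity demanded equal to quantity supplied, 460 - 6P = 6P - 248, gives P* = 59 and Q* = 106.
Since 71 > 59, the floor is binding.
At P = 71: Qd = 460 - 6·71 = 34 and Qs = 6·71 - 248 = 178.
Quantity traded falls to 34. At Q = 34 the demand price is (460 - 34)/6 = 71 and the supply price is (248 + 34)/6 = 47.
Deadweight loss = ½ · (71 - 47) · (106 - 34) = ½ · 24 · 72 = 864.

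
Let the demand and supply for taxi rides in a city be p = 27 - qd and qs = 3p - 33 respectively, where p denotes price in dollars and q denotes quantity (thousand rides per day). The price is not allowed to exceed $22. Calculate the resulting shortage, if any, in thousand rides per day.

0

Rearranging demand gives qd = 27 - p. Setting quantity demanded equal to quantity supplied, 27 - p = 3p - 33, gives p* = 15 and q* = 12.
Since 22 is above p* = 15, the ceiling does not bind and the free-market outcome prevails.
Since the control does not bind, there is no shortage.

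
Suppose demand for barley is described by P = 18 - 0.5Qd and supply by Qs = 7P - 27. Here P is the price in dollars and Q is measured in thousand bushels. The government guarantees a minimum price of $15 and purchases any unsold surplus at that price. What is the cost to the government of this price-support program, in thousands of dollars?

Rearranging demand gives Qd = 36 - 2P. Without the control the market clears where 36 - 2P = 7P - 27, i.e. P* = 7 and Q* = 22.
Because the floor (15) lies above the market-clearing price, it is binding.
At P = 15: Qd = 36 - 2·15 = 6 and Qs = 7·15 - 27 = 78.
Surplus = Qs - Qd = 72.
Government expenditure = surplus × support price = 72 × 15 = 1080.

1080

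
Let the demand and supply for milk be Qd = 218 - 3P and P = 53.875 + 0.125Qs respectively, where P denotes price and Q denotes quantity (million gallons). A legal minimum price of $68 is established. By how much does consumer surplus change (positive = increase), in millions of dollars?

Rearranging supply gives Qs = 8P - 431. Without the control the market clears where 218 - 3P = 8P - 431, i.e. P* = 59 and Q* = 41.
The floor of 68 is above the equilibrium price 59, so it binds.
At P = 68: Qd = 218 - 3·68 = 14 and Qs = 8·68 - 431 = 113.
Consumer surplus without the control is ½ · (218/3 - 59) · 41 = 1681/6.
With the floor, consumers buy 14 units at 68, so CS = ½ · (218/3 - 68) · 14 = 98/3.
Change in consumer surplus = 98/3 - 1681/6 = -247.5.

-247.5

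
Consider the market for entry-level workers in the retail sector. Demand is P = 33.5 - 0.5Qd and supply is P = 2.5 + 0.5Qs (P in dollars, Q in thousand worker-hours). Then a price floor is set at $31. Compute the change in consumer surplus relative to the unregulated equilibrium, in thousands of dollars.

-234

Rearranging demand gives Qd = 67 - 2P; rearranging supply gives Qs = 2P - 5. In a free market, 67 - 2P = 2P - 5 gives the equilibrium P* = 18, Q* = 31.
The floor of 31 is above the equilibrium price 18, so it binds.
At P = 31: Qd = 67 - 2·31 = 5 and Qs = 2·31 - 5 = 57.
Consumer surplus without the control is ½ · (33.5 - 18) · 31 = 240.25.
With the floor, consumers buy 5 units at 31, so CS = ½ · (33.5 - 31) · 5 = 6.25.
Change in consumer surplus = 6.25 - 240.25 = -234.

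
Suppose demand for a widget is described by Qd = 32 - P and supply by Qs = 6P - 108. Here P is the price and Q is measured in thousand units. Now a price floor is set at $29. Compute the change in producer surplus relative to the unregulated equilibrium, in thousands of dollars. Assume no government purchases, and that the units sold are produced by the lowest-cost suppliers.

In a free market, 32 - P = 6P - 108 gives the equilibrium P* = 20, Q* = 12.
Because the floor (29) lies above the market-clearing price, it is binding.
At P = 29: Qd = 32 - 29 = 3 and Qs = 6·29 - 108 = 66.
Producer surplus without the control is ½ · (20 - 18) · 12 = 12.
With the floor, 3 units are sold at 29. The supply price at Q = 3 is 18.5, so PS = ½ · [(29 - 18) + (29 - 18.5)] · 3 = 32.25.
Change in producer surplus = 32.25 - 12 = 20.25.

20.25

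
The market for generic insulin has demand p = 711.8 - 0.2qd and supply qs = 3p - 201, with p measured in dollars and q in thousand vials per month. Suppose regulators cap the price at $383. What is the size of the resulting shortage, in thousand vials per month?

Rearranging demand gives qd = 3559 - 5p. In a free market, 3559 - 5p = 3p - 201 gives the equilibrium p* = 470, q* = 1209.
Because the ceiling (383) lies below the market-clearing price, it is binding.
At p = 383: qd = 3559 - 5·383 = 1644 and qs = 3·383 - 201 = 948.
Shortage = qd - qs = 1644 - 948 = 696.

696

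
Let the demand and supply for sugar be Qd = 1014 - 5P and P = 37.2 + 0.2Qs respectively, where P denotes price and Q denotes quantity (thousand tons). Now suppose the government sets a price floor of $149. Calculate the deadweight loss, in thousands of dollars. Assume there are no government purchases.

Rearranging supply gives Qs = 5P - 186. Equilibrium: 1014 - 5P = 5P - 186, so 1200 = 10P and P* = 120, Q* = 414.
Because the floor (149) lies above the market-clearing price, it is binding.
At P = 149: Qd = 1014 - 5·149 = 269 and Qs = 5·149 - 186 = 559.
Quantity traded falls to 269. At Q = 269 the demand price is (1014 - 269)/5 = 149 and the supply price is (186 + 269)/5 = 91.
Deadweight loss = ½ · (149 - 91) · (414 - 269) = ½ · 58 · 145 = 4205.

4205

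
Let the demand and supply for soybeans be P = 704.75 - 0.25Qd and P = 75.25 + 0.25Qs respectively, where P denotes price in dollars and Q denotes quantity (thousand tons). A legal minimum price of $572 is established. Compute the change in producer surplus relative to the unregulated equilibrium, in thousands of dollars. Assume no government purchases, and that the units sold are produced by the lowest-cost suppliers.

Rearranging demand gives Qd = 2819 - 4P; rearranging supply gives Qs = 4P - 301. Setting quantity demanded equal to quantity supplied, 2819 - 4P = 4P - 301, gives P* = 390 and Q* = 1259.
The floor of 572 is above the equilibrium price 390, so it binds.
At P = 572: Qd = 2819 - 4·572 = 531 and Qs = 4·572 - 301 = 1987.
Producer surplus without the control is ½ · (390 - 75.25) · 1259 = 198135.125.
With the floor, 531 units are sold at 572. The supply price at Q = 531 is 208, so PS = ½ · [(572 - 75.25) + (572 - 208)] · 531 = 228529.125.
Change in producer surplus = 228529.125 - 198135.125 = 30394.

30394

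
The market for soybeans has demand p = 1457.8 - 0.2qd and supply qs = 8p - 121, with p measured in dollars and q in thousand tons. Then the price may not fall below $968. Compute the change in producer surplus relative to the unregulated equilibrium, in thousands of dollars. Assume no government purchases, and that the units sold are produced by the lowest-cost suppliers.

727195.75

Rearranging demand gives qd = 7289 - 5p. In a free market, 7289 - 5p = 8p - 121 gives the equilibrium p* = 570, q* = 4439.
Because the floor (968) lies above the market-clearing price, it is binding.
At p = 968: qd = 7289 - 5·968 = 2449 and qs = 8·968 - 121 = 7623.
Producer surplus without the control is ½ · (570 - 15.125) · 4439 = 1231545.0625.
With the floor, 2449 units are sold at 968. The supply price at q = 2449 is 321.25, so PS = ½ · [(968 - 15.125) + (968 - 321.25)] · 2449 = 1958740.8125.
Change in producer surplus = 1958740.8125 - 1231545.0625 = 727195.75.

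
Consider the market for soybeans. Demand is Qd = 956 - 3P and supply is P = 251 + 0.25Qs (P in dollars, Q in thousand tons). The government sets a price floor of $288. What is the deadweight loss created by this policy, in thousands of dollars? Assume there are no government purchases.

168

Rearranging supply gives Qs = 4P - 1004. In a free market, 956 - 3P = 4P - 1004 gives the equilibrium P* = 280, Q* = 116.
The floor of 288 is above the equilibrium price 280, so it binds.
At P = 288: Qd = 956 - 3·288 = 92 and Qs = 4·288 - 1004 = 148.
Quantity traded falls to 92. At Q = 92 the demand price is (956 - 92)/3 = 288 and the supply price is (1004 + 92)/4 = 274.
Deadweight loss = ½ · (288 - 274) · (116 - 92) = ½ · 14 · 24 = 168.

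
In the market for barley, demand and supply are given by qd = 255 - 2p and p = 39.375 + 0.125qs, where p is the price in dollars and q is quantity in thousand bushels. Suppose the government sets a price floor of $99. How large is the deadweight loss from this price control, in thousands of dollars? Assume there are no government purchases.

Rearranging supply gives qs = 8p - 315. Without the control the market clears where 255 - 2p = 8p - 315, i.e. p* = 57 and q* = 141.
Because the floor (99) lies above the market-clearing price, it is binding.
At p = 99: qd = 255 - 2·99 = 57 and qs = 8·99 - 315 = 477.
Quantity traded falls to 57. At q = 57 the demand price is (255 - 57)/2 = 99 and the supply price is (315 + 57)/8 = 46.5.
Deadweight loss = ½ · (99 - 46.5) · (141 - 57) = ½ · 52.5 · 84 = 2205.

2205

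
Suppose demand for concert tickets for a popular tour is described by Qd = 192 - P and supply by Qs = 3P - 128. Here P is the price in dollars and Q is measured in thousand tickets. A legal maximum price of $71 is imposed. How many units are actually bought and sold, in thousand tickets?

85

Without the control the market clears where 192 - P = 3P - 128, i.e. P* = 80 and Q* = 112.
Because the ceiling (71) lies below the market-clearing price, it is binding.
At P = 71: Qd = 192 - 71 = 121 and Qs = 3·71 - 128 = 85.
The quantity actually transacted is the short side, supply: 85.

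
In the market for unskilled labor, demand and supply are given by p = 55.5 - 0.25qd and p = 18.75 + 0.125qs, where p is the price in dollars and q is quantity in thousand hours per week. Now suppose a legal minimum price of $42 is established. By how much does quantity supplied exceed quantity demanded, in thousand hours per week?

Rearranging demand gives qd = 222 - 4p; rearranging supply gives qs = 8p - 150. Setting quantity demanded equal to quantity supplied, 222 - 4p = 8p - 150, gives p* = 31 and q* = 98.
Since 42 > 31, the floor is binding.
At p = 42: qd = 222 - 4·42 = 54 and qs = 8·42 - 150 = 186.
Surplus = qs - qd = 186 - 54 = 132.

132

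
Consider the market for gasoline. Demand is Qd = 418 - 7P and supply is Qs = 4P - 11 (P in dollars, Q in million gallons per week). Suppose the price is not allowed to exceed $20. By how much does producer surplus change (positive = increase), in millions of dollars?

Setting quantity demanded equal to quantity supplied, 418 - 7P = 4P - 11, gives P* = 39 and Q* = 145.
Because the ceiling (20) lies below the market-clearing price, it is binding.
At P = 20: Qd = 418 - 7·20 = 278 and Qs = 4·20 - 11 = 69.
Producer surplus without the control is ½ · (39 - 2.75) · 145 = 2628.125.
With the ceiling, producers sell 69 units at 20, so PS = ½ · (20 - 2.75) · 69 = 595.125.
Change in producer surplus = 595.125 - 2628.125 = -2033.

-2033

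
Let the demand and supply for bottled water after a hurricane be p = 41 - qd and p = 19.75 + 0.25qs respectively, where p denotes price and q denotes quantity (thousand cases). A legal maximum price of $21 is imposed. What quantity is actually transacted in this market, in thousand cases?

Rearranging demand gives qd = 41 - p; rearranging supply gives qs = 4p - 79. Setting quantity demanded equal to quantity supplied, 41 - p = 4p - 79, gives p* = 24 and q* = 17.
Because the ceiling (21) lies below the market-clearing price, it is binding.
At p = 21: qd = 41 - 21 = 20 and qs = 4·21 - 79 = 5.
The quantity actually transacted is the short side, supply: 5.

5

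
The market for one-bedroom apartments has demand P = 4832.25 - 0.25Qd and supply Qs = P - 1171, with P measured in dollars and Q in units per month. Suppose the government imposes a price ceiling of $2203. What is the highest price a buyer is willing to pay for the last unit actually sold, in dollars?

Rearranging demand gives Qd = 19329 - 4P. Without the control the market clears where 19329 - 4P = P - 1171, i.e. P* = 4100 and Q* = 2929.
Since 2203 < 4100, the ceiling is binding.
At P = 2203: Qd = 19329 - 4·2203 = 10517 and Qs = 2203 - 1171 = 1032.
Only 1032 units reach the market. On the demand curve, the marginal buyer's willingness to pay at Q = 1032 is (19329 - 1032)/4 = 4574.25.

4574.25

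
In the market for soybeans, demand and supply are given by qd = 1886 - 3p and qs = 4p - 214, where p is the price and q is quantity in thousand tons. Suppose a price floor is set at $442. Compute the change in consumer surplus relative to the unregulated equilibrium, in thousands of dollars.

Without the control the market clears where 1886 - 3p = 4p - 214, i.e. p* = 300 and q* = 986.
The floor of 442 is above the equilibrium price 300, so it binds.
At p = 442: qd = 1886 - 3·442 = 560 and qs = 4·442 - 214 = 1554.
Consumer surplus without the control is ½ · (1886/3 - 300) · 986 = 486098/3.
With the floor, consumers buy 560 units at 442, so CS = ½ · (1886/3 - 442) · 560 = 156800/3.
Change in consumer surplus = 156800/3 - 486098/3 = -109766.

-109766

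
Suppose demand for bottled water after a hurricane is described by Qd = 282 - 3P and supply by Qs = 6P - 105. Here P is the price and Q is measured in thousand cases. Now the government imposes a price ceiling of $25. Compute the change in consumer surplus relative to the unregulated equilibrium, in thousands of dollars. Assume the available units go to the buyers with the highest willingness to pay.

-1134

Equilibrium: 282 - 3P = 6P - 105, so 387 = 9P and P* = 43, Q* = 153.
Because the ceiling (25) lies below the market-clearing price, it is binding.
At P = 25: Qd = 282 - 3·25 = 207 and Qs = 6·25 - 105 = 45.
Consumer surplus without the control is ½ · (94 - 43) · 153 = 3901.5.
With the ceiling, 45 units are sold at 25 (assume they go to the highest-value buyers). The demand price at Q = 45 is 79, so CS = ½ · [(94 - 25) + (79 - 25)] · 45 = 2767.5.
Change in consumer surplus = 2767.5 - 3901.5 = -1134.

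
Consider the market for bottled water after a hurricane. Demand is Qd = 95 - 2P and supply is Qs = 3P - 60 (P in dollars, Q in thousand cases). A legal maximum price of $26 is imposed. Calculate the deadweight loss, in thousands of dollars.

In a free market, 95 - 2P = 3P - 60 gives the equilibrium P* = 31, Q* = 33.
The ceiling of 26 is below the equilibrium price 31, so it binds.
At P = 26: Qd = 95 - 2·26 = 43 and Qs = 3·26 - 60 = 18.
Quantity traded falls to 18. At Q = 18 the demand price is (95 - 18)/2 = 38.5 and the supply price is (60 + 18)/3 = 26.
Deadweight loss = ½ · (38.5 - 26) · (33 - 18) = ½ · 12.5 · 15 = 93.75.

93.75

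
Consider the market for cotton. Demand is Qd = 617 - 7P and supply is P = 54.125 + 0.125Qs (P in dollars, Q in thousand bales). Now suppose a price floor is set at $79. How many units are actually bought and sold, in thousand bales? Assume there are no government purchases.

64

Rearranging supply gives Qs = 8P - 433. In a free market, 617 - 7P = 8P - 433 gives the equilibrium P* = 70, Q* = 127.
Since 79 > 70, the floor is binding.
At P = 79: Qd = 617 - 7·79 = 64 and Qs = 8·79 - 433 = 199.
The quantity actually transacted is the short side, demand: 64.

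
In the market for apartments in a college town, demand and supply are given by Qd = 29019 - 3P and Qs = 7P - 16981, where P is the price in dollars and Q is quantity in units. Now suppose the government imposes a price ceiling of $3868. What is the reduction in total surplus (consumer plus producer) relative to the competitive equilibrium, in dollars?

Setting quantity demanded equal to quantity supplied, 29019 - 3P = 7P - 16981, gives P* = 4600 and Q* = 15219.
Since 3868 < 4600, the ceiling is binding.
At P = 3868: Qd = 29019 - 3·3868 = 17415 and Qs = 7·3868 - 16981 = 10095.
Quantity traded falls to 10095. At Q = 10095 the demand price is (29019 - 10095)/3 = 6308 and the supply price is (16981 + 10095)/7 = 3868.
Deadweight loss = ½ · (6308 - 3868) · (15219 - 10095) = ½ · 2440 · 5124 = 6251280.

6251280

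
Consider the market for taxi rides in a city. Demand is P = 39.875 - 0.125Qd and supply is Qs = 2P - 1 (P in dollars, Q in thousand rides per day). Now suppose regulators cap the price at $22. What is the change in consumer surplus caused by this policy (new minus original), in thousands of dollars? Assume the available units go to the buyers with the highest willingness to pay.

405

Rearranging demand gives Qd = 319 - 8P. Without the control the market clears where 319 - 8P = 2P - 1, i.e. P* = 32 and Q* = 63.
Because the ceiling (22) lies below the market-clearing price, it is binding.
At P = 22: Qd = 319 - 8·22 = 143 and Qs = 2·22 - 1 = 43.
Consumer surplus without the control is ½ · (39.875 - 32) · 63 = 248.0625.
With the ceiling, 43 units are sold at 22 (assume they go to the highest-value buyers). The demand price at Q = 43 is 34.5, so CS = ½ · [(39.875 - 22) + (34.5 - 22)] · 43 = 653.0625.
Change in consumer surplus = 653.0625 - 248.0625 = 405.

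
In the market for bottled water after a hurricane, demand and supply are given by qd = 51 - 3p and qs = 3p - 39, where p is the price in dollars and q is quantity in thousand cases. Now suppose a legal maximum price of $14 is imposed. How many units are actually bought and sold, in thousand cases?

3

Without the control the market clears where 51 - 3p = 3p - 39, i.e. p* = 15 and q* = 6.
The ceiling of 14 is below the equilibrium price 15, so it binds.
At p = 14: qd = 51 - 3·14 = 9 and qs = 3·14 - 39 = 3.
The quantity actually transacted is the short side, supply: 3.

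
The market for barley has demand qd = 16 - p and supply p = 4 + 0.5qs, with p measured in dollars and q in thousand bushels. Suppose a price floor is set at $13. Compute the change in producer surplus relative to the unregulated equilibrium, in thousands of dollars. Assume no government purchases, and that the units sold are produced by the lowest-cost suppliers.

8.75

Rearranging supply gives qs = 2p - 8. Without the control the market clears where 16 - p = 2p - 8, i.e. p* = 8 and q* = 8.
Because the floor (13) lies above the market-clearing price, it is binding.
At p = 13: qd = 16 - 13 = 3 and qs = 2·13 - 8 = 18.
Producer surplus without the control is ½ · (8 - 4) · 8 = 16.
With the floor, 3 units are sold at 13. The supply price at q = 3 is 5.5, so PS = ½ · [(13 - 4) + (13 - 5.5)] · 3 = 24.75.
Change in producer surplus = 24.75 - 16 = 8.75.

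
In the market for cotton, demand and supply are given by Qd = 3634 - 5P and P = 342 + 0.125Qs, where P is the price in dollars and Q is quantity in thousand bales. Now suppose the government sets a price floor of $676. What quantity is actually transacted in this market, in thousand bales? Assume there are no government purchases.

254

Rearranging supply gives Qs = 8P - 2736. Without the control the market clears where 3634 - 5P = 8P - 2736, i.e. P* = 490 and Q* = 1184.
Because the floor (676) lies above the market-clearing price, it is binding.
At P = 676: Qd = 3634 - 5·676 = 254 and Qs = 8·676 - 2736 = 2672.
The quantity actually transacted is the short side, demand: 254.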